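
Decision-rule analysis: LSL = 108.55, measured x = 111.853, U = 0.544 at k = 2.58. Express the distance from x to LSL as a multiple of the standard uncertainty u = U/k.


u = U / k = 0.544 / 2.58 = 0.21085271
margin = |LSL - x| = |108.55 - 111.853| = 3.303
z = margin / u = 3.303 / 0.21085271
z = 15.6650

15.6650


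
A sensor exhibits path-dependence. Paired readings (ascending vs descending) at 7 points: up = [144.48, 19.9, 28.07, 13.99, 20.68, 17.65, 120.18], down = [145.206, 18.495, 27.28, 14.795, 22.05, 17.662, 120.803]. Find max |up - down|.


|144.48 - 145.206| = 0.7260
|19.9 - 18.495| = 1.4050
|28.07 - 27.28| = 0.7900
|13.99 - 14.795| = 0.8050
|20.68 - 22.05| = 1.3700
|17.65 - 17.662| = 0.0120
|120.18 - 120.803| = 0.6230
hysteresis = max(diffs) = 1.4050

1.4050


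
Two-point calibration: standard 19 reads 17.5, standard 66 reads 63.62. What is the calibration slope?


slope = (y2 - y1) / (x2 - x1)
= (63.62 - 17.5) / (66 - 19)
= 46.1200 / 47
= 0.9813

0.9813


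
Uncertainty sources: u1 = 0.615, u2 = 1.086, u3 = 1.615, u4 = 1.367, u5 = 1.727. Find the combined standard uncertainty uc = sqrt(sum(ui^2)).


uc = sqrt(0.615^2 + 1.086^2 + 1.615^2 + 1.367^2 + 1.727^2)
uc = sqrt(9.017064)
uc = 3.0028

3.0028


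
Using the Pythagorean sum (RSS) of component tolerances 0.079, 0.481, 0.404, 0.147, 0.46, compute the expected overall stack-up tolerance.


RSS = sqrt(0.079^2 + 0.481^2 + 0.404^2 + 0.147^2 + 0.46^2)
= sqrt(0.634027)
= 0.7963

0.7963


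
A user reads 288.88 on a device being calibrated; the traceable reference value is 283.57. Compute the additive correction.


Correction = standard - reading
= 283.57 - 288.88
= -5.3100

-5.3100


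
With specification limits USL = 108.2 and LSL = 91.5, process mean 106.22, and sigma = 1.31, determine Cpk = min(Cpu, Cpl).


Cpu = (USL - mean) / (3*sigma) = (108.2 - 106.22) / (3*1.31) = 0.5038
Cpl = (mean - LSL) / (3*sigma) = (106.22 - 91.5) / (3*1.31) = 3.7455
Cpk = min(Cpu, Cpl) = 0.5038

0.5038


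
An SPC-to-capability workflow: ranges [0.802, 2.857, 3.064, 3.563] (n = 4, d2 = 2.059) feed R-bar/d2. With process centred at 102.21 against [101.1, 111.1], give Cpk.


R_bar = (0.802 + 2.857 + 3.064 + 3.563) / 4 = 2.5715
sigma = R_bar / d2 = 2.5715 / 2.059 = 1.2489072
Cp = (USL - LSL)/(6*sigma) = (111.1 - 101.1)/(6*1.2489072) = 1.3345
Cpu = (111.1 - 102.21)/(3*1.2489072) = 2.3727
Cpl = (102.21 - 101.1)/(3*1.2489072) = 0.2963
Cpk = min(Cpu, Cpl) = 0.2963

0.2963


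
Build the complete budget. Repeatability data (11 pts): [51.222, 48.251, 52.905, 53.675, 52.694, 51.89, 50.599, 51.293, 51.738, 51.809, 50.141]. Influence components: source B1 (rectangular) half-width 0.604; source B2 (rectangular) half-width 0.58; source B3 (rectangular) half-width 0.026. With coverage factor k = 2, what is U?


mean = (51.222 + 48.251 + 52.905 + 53.675 + 52.694 + 51.89 + 50.599 + 51.293 + 51.738 + 51.809 + 50.141) / 11 = 51.47427273
s = sqrt(sum((x - mean)^2)/(n-1)) = 1.4751965
u_A = s / sqrt(n) = 1.4751965 / sqrt(11) = 0.44478848
u_B1 = 0.604 / sqrt(3) = 0.34871956
u_B2 = 0.58 / sqrt(3) = 0.33486316
u_B3 = 0.026 / sqrt(3) = 0.015011107
uc = sqrt(0.44478848^2 + 0.34871956^2 + 0.33486316^2 + 0.015011107^2) = 0.65711551
U = k * uc = 2 * 0.65711551
U = 1.3142

1.3142


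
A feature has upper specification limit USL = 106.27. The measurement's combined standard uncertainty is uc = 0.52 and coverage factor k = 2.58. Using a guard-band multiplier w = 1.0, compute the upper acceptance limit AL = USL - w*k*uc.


U = k * uc = 2.58 * 0.52 = 1.3416
guard band g = w * U = 1.0 * 1.3416 = 1.3416
AL = USL - g = 106.27 - 1.3416
AL = 104.9284

104.9284


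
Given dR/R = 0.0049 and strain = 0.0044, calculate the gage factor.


GF = (dR/R) / epsilon
= 0.0049 / 0.0044
= 1.1136

1.1136


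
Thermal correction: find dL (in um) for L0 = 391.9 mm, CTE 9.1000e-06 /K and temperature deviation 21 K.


dL = L * alpha * dT
= 391.9 * 9.1000e-06 * 21
= 0.0748921 mm
dL_um = 0.0748921 * 1000 = 74.8921 um

74.8921


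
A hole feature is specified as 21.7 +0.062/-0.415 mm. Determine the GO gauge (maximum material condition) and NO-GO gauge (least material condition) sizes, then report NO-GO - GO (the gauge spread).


GO = nominal - lower_tol (smallest hole = maximum material condition)
GO = 21.7 - 0.415 = 21.285
NO-GO = nominal + upper_tol (largest hole = least material condition)
NO-GO = 21.7 + 0.062 = 21.762
spread = NO-GO - GO = 21.762 - 21.285 = 0.4770

0.4770


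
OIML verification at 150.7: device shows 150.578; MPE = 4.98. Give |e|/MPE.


e = indication - reference = 150.578 - 150.7 = -0.1220
|e| = 0.1220
ratio = |e| / MPE = 0.1220 / 4.98
ratio = 0.0245

0.0245


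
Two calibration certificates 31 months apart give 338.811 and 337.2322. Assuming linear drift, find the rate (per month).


rate = (v2 - v1) / months
= (337.2322 - 338.811) / 31
= -1.5788 / 31
= -0.0509

-0.0509


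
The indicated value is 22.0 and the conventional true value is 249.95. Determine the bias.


Systematic error = measured - true
= 22.0 - 249.95
= -227.9500

-227.9500


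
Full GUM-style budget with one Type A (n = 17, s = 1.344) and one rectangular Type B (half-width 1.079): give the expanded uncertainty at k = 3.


u_A = s / sqrt(n) = 1.344 / sqrt(17) = 0.32596788
u_B = half_width / sqrt(3) = 1.079 / sqrt(3) = 0.62296094
uc = sqrt(u_A^2 + u_B^2) = sqrt(0.32596788^2 + 0.62296094^2) = 0.70308989
U = k * uc = 3 * 0.70308989
U = 2.1093

2.1093


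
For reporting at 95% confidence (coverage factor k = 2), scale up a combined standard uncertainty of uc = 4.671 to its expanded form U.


U = k * uc
U = 2 * 4.671
U = 9.3420

9.3420


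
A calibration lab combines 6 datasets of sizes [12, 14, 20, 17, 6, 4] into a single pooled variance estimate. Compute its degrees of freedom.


nu = sum_i (n_i - 1)
nu = ((12 - 1) + (14 - 1) + (20 - 1) + (17 - 1) + (6 - 1) + (4 - 1))
nu = 11 + 13 + 19 + 16 + 5 + 3
nu = 67

67


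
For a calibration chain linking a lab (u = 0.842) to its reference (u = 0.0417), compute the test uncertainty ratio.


TUR = u_lab / u_ref
= 0.842 / 0.0417
= 20.1918

20.1918


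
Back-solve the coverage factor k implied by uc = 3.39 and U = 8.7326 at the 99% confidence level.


k = U / uc
k = 8.7326 / 3.39
k = 2.576

2.576


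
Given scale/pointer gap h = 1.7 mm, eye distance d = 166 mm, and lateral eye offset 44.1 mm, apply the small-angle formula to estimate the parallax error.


error = h * offset / d
= 1.7 * 44.1 / 166
= 0.4516

0.4516


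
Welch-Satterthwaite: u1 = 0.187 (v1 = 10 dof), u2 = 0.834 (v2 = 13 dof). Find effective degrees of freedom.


uc = sqrt(u1^2 + u2^2) = sqrt(0.187^2 + 0.834^2) = 0.85470755
v_eff = uc^4 / (u1^4/v1 + u2^4/v2)
= 0.85470755^4 / (0.187^4/10 + 0.834^4/13)
= 0.53366677 / 0.037337525
v_eff = 14.2930

14.2930


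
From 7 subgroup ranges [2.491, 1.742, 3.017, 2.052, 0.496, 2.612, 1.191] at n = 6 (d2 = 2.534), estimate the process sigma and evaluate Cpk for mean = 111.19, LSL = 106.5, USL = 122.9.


R_bar = (2.491 + 1.742 + 3.017 + 2.052 + 0.496 + 2.612 + 1.191) / 7 = 1.943
sigma = R_bar / d2 = 1.943 / 2.534 = 0.7667719
Cp = (USL - LSL)/(6*sigma) = (122.9 - 106.5)/(6*0.7667719) = 3.5647
Cpu = (122.9 - 111.19)/(3*0.7667719) = 5.0906
Cpl = (111.19 - 106.5)/(3*0.7667719) = 2.0389
Cpk = min(Cpu, Cpl) = 2.0389

2.0389


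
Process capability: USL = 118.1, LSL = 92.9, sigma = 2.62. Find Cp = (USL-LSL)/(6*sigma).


Cp = (USL - LSL) / (6 * sigma)
= (118.1 - 92.9) / (6 * 2.62)
= 25.2000 / 15.7200
= 1.6031

1.6031


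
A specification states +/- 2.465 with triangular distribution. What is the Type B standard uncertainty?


u_B = half_width / sqrt(6)
u_B = 2.465 / 2.4494897
u_B = 1.0063

1.0063


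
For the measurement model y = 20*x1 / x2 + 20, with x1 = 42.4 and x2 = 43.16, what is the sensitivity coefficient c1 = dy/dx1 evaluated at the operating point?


y = 20*x1 / x2 + 20
dy/dx1 = 20/x2
Evaluate at x2 = 43.16: c1 = 20 / 43.16
c1 = 0.4634

0.4634


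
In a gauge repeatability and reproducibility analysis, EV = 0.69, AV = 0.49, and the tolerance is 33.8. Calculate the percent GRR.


GRR = sqrt(EV^2 + AV^2) = sqrt(0.69^2 + 0.49^2) = 0.846286
%GRR = GRR / tol * 100 = 0.846286 / 33.8 * 100
%GRR = 2.5038

2.5038


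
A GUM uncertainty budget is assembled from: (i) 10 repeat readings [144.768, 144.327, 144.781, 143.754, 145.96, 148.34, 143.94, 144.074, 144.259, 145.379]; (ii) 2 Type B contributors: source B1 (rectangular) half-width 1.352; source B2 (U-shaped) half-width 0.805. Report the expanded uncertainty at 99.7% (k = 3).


mean = (144.768 + 144.327 + 144.781 + 143.754 + 145.96 + 148.34 + 143.94 + 144.074 + 144.259 + 145.379) / 10 = 144.9582
s = sqrt(sum((x - mean)^2)/(n-1)) = 1.3679163
u_A = s / sqrt(n) = 1.3679163 / sqrt(10) = 0.43257312
u_B1 = 1.352 / sqrt(3) = 0.78057756
u_B2 = 0.805 / sqrt(2) = 0.56922096
uc = sqrt(0.43257312^2 + 0.78057756^2 + 0.56922096^2) = 1.0585052
U = k * uc = 3 * 1.0585052
U = 3.1755

3.1755


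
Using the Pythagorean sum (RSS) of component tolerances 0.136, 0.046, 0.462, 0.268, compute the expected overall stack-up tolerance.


RSS = sqrt(0.136^2 + 0.046^2 + 0.462^2 + 0.268^2)
= sqrt(0.30588)
= 0.5531

0.5531


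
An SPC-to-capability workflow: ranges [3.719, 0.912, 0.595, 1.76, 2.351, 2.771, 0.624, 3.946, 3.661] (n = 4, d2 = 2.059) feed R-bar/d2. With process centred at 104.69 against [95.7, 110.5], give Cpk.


R_bar = (3.719 + 0.912 + 0.595 + 1.76 + 2.351 + 2.771 + 0.624 + 3.946 + 3.661) / 9 = 2.2598889
sigma = R_bar / d2 = 2.2598889 / 2.059 = 1.0975662
Cp = (USL - LSL)/(6*sigma) = (110.5 - 95.7)/(6*1.0975662) = 2.2474
Cpu = (110.5 - 104.69)/(3*1.0975662) = 1.7645
Cpl = (104.69 - 95.7)/(3*1.0975662) = 2.7303
Cpk = min(Cpu, Cpl) = 1.7645

1.7645


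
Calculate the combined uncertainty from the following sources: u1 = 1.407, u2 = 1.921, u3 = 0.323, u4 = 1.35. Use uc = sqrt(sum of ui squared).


uc = sqrt(1.407^2 + 1.921^2 + 0.323^2 + 1.35^2)
uc = sqrt(7.596719)
uc = 2.7562

2.7562


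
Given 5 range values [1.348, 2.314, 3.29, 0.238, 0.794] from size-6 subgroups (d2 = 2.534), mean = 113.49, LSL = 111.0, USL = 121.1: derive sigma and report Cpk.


R_bar = (1.348 + 2.314 + 3.29 + 0.238 + 0.794) / 5 = 1.5968
sigma = R_bar / d2 = 1.5968 / 2.534 = 0.63014996
Cp = (USL - LSL)/(6*sigma) = (121.1 - 111.0)/(6*0.63014996) = 2.6713
Cpu = (121.1 - 113.49)/(3*0.63014996) = 4.0255
Cpl = (113.49 - 111.0)/(3*0.63014996) = 1.3171
Cpk = min(Cpu, Cpl) = 1.3171

1.3171


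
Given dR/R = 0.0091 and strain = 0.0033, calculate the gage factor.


GF = (dR/R) / epsilon
= 0.0091 / 0.0033
= 2.7576

2.7576


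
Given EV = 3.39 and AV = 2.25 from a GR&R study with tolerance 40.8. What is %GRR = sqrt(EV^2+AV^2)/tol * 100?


GRR = sqrt(EV^2 + AV^2) = sqrt(3.39^2 + 2.25^2) = 4.0687344
%GRR = GRR / tol * 100 = 4.0687344 / 40.8 * 100
%GRR = 9.9724

9.9724


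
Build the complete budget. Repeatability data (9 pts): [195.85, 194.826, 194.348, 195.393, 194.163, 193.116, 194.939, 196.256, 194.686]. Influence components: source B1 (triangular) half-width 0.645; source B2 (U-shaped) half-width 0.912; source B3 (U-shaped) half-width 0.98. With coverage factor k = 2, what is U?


mean = (195.85 + 194.826 + 194.348 + 195.393 + 194.163 + 193.116 + 194.939 + 196.256 + 194.686) / 9 = 194.8418889
s = sqrt(sum((x - mean)^2)/(n-1)) = 0.93789757
u_A = s / sqrt(n) = 0.93789757 / sqrt(9) = 0.31263252
u_B1 = 0.645 / sqrt(6) = 0.26332015
u_B2 = 0.912 / sqrt(2) = 0.64488138
u_B3 = 0.98 / sqrt(2) = 0.69296465
uc = sqrt(0.31263252^2 + 0.26332015^2 + 0.64488138^2 + 0.69296465^2) = 1.031091
U = k * uc = 2 * 1.031091
U = 2.0622

2.0622


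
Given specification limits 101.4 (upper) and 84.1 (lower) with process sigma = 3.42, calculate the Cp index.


Cp = (USL - LSL) / (6 * sigma)
= (101.4 - 84.1) / (6 * 3.42)
= 17.3000 / 20.5200
= 0.8431

0.8431


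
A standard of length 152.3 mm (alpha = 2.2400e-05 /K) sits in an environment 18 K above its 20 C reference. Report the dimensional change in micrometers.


dL = L * alpha * dT
= 152.3 * 2.2400e-05 * 18
= 0.0614074 mm
dL_um = 0.0614074 * 1000 = 61.4074 um

61.4074


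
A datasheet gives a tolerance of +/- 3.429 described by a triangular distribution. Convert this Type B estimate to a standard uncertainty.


u_B = half_width / sqrt(6)
u_B = 3.429 / 2.4494897
u_B = 1.3999

1.3999


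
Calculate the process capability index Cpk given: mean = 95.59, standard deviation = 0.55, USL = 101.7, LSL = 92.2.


Cpu = (USL - mean) / (3*sigma) = (101.7 - 95.59) / (3*0.55) = 3.7030
Cpl = (mean - LSL) / (3*sigma) = (95.59 - 92.2) / (3*0.55) = 2.0545
Cpk = min(Cpu, Cpl) = 2.0545

2.0545


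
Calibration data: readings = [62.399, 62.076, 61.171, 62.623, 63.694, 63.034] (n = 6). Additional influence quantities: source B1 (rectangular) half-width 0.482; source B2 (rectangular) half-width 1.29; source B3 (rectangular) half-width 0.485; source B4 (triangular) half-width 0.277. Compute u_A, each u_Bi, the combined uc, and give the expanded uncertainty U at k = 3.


mean = (62.399 + 62.076 + 61.171 + 62.623 + 63.694 + 63.034) / 6 = 62.4995
s = sqrt(sum((x - mean)^2)/(n-1)) = 0.85815354
u_A = s / sqrt(n) = 0.85815354 / sqrt(6) = 0.35033972
u_B1 = 0.482 / sqrt(3) = 0.27828283
u_B2 = 1.29 / sqrt(3) = 0.74478185
u_B3 = 0.485 / sqrt(3) = 0.28001488
u_B4 = 0.277 / sqrt(6) = 0.11308478
uc = sqrt(0.35033972^2 + 0.27828283^2 + 0.74478185^2 + 0.28001488^2 + 0.11308478^2) = 0.91982376
U = k * uc = 3 * 0.91982376
U = 2.7595

2.7595


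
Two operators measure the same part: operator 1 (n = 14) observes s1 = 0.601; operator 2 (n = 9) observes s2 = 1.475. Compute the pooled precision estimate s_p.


s_p = sqrt(((n1-1)*s1^2 + (n2-1)*s2^2) / (n1+n2-2))
numerator = (14-1)*0.601^2 + (9-1)*1.475^2 = 4.695613 + 17.405 = 22.100613
denominator = 14 + 9 - 2 = 21
s_p^2 = 22.100613 / 21 = 1.0524101
s_p = sqrt(1.0524101) = 1.0259

1.0259


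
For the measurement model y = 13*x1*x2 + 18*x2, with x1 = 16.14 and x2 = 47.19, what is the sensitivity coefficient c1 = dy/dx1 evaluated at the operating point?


y = 13*x1*x2 + 18*x2
dy/dx1 = 13*x2
Evaluate at x2 = 47.19: c1 = 13 * 47.19
c1 = 613.4700

613.4700


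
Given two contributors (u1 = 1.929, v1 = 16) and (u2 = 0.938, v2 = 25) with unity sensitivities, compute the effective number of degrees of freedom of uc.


uc = sqrt(u1^2 + u2^2) = sqrt(1.929^2 + 0.938^2) = 2.1449674
v_eff = uc^4 / (u1^4/v1 + u2^4/v2)
= 2.1449674^4 / (1.929^4/16 + 0.938^4/25)
= 21.168144 / 0.89634915
v_eff = 23.6160

23.6160


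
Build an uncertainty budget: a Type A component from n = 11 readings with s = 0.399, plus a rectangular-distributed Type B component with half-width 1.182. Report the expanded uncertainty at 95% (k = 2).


u_A = s / sqrt(n) = 0.399 / sqrt(11) = 0.12030303
u_B = half_width / sqrt(3) = 1.182 / sqrt(3) = 0.68242802
uc = sqrt(u_A^2 + u_B^2) = sqrt(0.12030303^2 + 0.68242802^2) = 0.69295081
U = k * uc = 2 * 0.69295081
U = 1.3859

1.3859


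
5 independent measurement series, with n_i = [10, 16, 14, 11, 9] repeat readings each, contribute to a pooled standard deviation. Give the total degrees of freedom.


nu = sum_i (n_i - 1)
nu = ((10 - 1) + (16 - 1) + (14 - 1) + (11 - 1) + (9 - 1))
nu = 9 + 15 + 13 + 10 + 8
nu = 55

55


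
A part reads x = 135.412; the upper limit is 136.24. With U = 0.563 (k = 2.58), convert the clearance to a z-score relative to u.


u = U / k = 0.563 / 2.58 = 0.21821705
margin = |USL - x| = |136.24 - 135.412| = 0.828
z = margin / u = 0.828 / 0.21821705
z = 3.7944

3.7944


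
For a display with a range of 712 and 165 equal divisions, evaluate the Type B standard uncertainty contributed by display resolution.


resolution = range / divisions
resolution = 712 / 165 = 4.3151515
u_res = resolution / (2*sqrt(3))
u_res = 4.3151515 / 3.4641016
u_res = 1.2457

1.2457


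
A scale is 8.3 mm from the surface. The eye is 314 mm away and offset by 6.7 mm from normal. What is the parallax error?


error = h * offset / d
= 8.3 * 6.7 / 314
= 0.1771

0.1771


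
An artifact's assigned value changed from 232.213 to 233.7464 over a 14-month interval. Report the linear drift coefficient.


rate = (v2 - v1) / months
= (233.7464 - 232.213) / 14
= 1.5334 / 14
= 0.1095

0.1095


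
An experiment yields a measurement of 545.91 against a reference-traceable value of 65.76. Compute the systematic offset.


Systematic error = measured - true
= 545.91 - 65.76
= 480.1500

480.1500


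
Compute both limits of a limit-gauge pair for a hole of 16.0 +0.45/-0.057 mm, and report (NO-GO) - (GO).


GO = nominal - lower_tol (smallest hole = maximum material condition)
GO = 16.0 - 0.057 = 15.943
NO-GO = nominal + upper_tol (largest hole = least material condition)
NO-GO = 16.0 + 0.45 = 16.45
spread = NO-GO - GO = 16.45 - 15.943 = 0.5070

0.5070


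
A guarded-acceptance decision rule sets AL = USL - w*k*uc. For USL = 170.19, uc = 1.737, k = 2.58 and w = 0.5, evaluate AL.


U = k * uc = 2.58 * 1.737 = 4.48146
guard band g = w * U = 0.5 * 4.48146 = 2.24073
AL = USL - g = 170.19 - 2.24073
AL = 167.9493

167.9493


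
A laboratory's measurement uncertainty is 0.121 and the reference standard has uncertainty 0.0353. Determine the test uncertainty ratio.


TUR = u_lab / u_ref
= 0.121 / 0.0353
= 3.4278

3.4278


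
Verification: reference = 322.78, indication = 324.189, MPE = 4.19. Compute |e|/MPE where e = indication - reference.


e = indication - reference = 324.189 - 322.78 = 1.4090
|e| = 1.4090
ratio = |e| / MPE = 1.4090 / 4.19
ratio = 0.3363

0.3363


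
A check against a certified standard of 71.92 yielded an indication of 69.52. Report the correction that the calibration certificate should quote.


Correction = standard - reading
= 71.92 - 69.52
= 2.4000

2.4000


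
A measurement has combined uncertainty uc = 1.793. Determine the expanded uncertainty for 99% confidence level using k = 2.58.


U = k * uc
U = 2.58 * 1.793
U = 4.6259

4.6259


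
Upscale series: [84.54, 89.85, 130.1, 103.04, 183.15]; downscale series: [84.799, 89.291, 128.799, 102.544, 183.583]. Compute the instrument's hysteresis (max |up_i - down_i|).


|84.54 - 84.799| = 0.2590
|89.85 - 89.291| = 0.5590
|130.1 - 128.799| = 1.3010
|103.04 - 102.544| = 0.4960
|183.15 - 183.583| = 0.4330
hysteresis = max(diffs) = 1.3010

1.3010


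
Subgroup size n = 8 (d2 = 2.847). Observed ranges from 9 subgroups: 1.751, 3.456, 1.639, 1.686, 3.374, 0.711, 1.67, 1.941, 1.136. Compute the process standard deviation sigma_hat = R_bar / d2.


R_bar = (1.751 + 3.456 + 1.639 + 1.686 + 3.374 + 0.711 + 1.67 + 1.941 + 1.136) / 9
R_bar = 17.364 / 9 = 1.9293333
sigma_hat = R_bar / d2 = 1.9293333 / 2.847 = 0.6777

0.6777


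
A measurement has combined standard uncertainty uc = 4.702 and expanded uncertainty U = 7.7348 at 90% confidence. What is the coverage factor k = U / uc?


k = U / uc
k = 7.7348 / 4.702
k = 1.645

1.645


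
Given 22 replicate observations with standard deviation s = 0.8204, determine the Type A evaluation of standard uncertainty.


u_A = s / sqrt(n)
u_A = 0.8204 / sqrt(22)
u_A = 0.8204 / 4.6904158
u_A = 0.1749

0.1749


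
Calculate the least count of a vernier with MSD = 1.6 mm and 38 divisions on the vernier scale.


LC = MSD / n_div
= 1.6 / 38
= 0.0421

0.0421


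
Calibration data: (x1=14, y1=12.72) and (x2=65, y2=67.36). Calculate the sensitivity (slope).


slope = (y2 - y1) / (x2 - x1)
= (67.36 - 12.72) / (65 - 14)
= 54.6400 / 51
= 1.0714

1.0714


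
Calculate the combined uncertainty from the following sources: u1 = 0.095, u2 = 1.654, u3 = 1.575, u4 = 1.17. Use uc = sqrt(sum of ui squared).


uc = sqrt(0.095^2 + 1.654^2 + 1.575^2 + 1.17^2)
uc = sqrt(6.594266)
uc = 2.5679

2.5679


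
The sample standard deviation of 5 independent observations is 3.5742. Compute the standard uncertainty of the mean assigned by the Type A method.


u_A = s / sqrt(n)
u_A = 3.5742 / sqrt(5)
u_A = 3.5742 / 2.236068
u_A = 1.5984

1.5984


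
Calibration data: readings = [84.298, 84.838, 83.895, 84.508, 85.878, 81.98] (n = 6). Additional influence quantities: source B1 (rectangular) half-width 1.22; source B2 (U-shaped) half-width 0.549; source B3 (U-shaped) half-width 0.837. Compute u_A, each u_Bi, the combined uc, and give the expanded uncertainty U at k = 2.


mean = (84.298 + 84.838 + 83.895 + 84.508 + 85.878 + 81.98) / 6 = 84.23283333
s = sqrt(sum((x - mean)^2)/(n-1)) = 1.2916774
u_A = s / sqrt(n) = 1.2916774 / sqrt(6) = 0.52732509
u_B1 = 1.22 / sqrt(3) = 0.70436733
u_B2 = 0.549 / sqrt(2) = 0.38820162
u_B3 = 0.837 / sqrt(2) = 0.59184838
uc = sqrt(0.52732509^2 + 0.70436733^2 + 0.38820162^2 + 0.59184838^2) = 1.1292431
U = k * uc = 2 * 1.1292431
U = 2.2585

2.2585


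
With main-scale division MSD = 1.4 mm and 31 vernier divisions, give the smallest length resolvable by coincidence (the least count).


LC = MSD / n_div
= 1.4 / 31
= 0.0452

0.0452


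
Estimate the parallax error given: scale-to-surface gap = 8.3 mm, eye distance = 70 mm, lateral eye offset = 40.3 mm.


error = h * offset / d
= 8.3 * 40.3 / 70
= 4.7784

4.7784


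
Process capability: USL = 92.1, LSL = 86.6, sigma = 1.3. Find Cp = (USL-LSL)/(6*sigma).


Cp = (USL - LSL) / (6 * sigma)
= (92.1 - 86.6) / (6 * 1.3)
= 5.5000 / 7.8000
= 0.7051

0.7051


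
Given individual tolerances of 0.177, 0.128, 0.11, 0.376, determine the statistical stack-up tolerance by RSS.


RSS = sqrt(0.177^2 + 0.128^2 + 0.11^2 + 0.376^2)
= sqrt(0.201189)
= 0.4485

0.4485


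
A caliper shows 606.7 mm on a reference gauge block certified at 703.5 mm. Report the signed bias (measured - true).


Systematic error = measured - true
= 606.7 - 703.5
= -96.8000

-96.8000


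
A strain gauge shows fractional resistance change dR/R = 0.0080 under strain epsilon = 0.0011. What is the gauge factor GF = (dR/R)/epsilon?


GF = (dR/R) / epsilon
= 0.0080 / 0.0011
= 7.2727

7.2727


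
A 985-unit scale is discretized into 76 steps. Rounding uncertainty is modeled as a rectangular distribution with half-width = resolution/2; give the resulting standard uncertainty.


resolution = range / divisions
resolution = 985 / 76 = 12.960526
u_res = resolution / (2*sqrt(3))
u_res = 12.960526 / 3.4641016
u_res = 3.7414

3.7414


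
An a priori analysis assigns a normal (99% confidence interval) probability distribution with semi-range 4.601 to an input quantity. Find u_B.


u_B = half_width / 2.576
u_B = 4.601 / 2.576
u_B = 1.7861

1.7861


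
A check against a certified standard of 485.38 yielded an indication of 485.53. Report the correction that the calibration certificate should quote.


Correction = standard - reading
= 485.38 - 485.53
= -0.1500

-0.1500


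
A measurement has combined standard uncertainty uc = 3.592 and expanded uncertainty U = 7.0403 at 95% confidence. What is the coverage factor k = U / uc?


k = U / uc
k = 7.0403 / 3.592
k = 1.96

1.96


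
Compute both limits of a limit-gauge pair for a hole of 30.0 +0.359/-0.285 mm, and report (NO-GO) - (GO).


GO = nominal - lower_tol (smallest hole = maximum material condition)
GO = 30.0 - 0.285 = 29.715
NO-GO = nominal + upper_tol (largest hole = least material condition)
NO-GO = 30.0 + 0.359 = 30.359
spread = NO-GO - GO = 30.359 - 29.715 = 0.6440

0.6440


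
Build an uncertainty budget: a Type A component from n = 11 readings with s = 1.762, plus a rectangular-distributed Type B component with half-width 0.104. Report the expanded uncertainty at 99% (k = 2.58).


u_A = s / sqrt(n) = 1.762 / sqrt(11) = 0.53126299
u_B = half_width / sqrt(3) = 0.104 / sqrt(3) = 0.060044428
uc = sqrt(u_A^2 + u_B^2) = sqrt(0.53126299^2 + 0.060044428^2) = 0.53464539
U = k * uc = 2.58 * 0.53464539
U = 1.3794

1.3794


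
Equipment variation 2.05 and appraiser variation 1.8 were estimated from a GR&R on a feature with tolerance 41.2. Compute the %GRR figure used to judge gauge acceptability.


GRR = sqrt(EV^2 + AV^2) = sqrt(2.05^2 + 1.8^2) = 2.7280946
%GRR = GRR / tol * 100 = 2.7280946 / 41.2 * 100
%GRR = 6.6216

6.6216


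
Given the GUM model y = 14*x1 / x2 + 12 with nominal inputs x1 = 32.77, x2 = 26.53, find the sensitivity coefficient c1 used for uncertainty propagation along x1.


y = 14*x1 / x2 + 12
dy/dx1 = 14/x2
Evaluate at x2 = 26.53: c1 = 14 / 26.53
c1 = 0.5277

0.5277


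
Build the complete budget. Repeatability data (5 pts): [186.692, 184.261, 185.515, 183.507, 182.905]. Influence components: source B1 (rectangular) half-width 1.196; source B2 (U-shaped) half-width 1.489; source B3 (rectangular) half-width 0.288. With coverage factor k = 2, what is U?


mean = (186.692 + 184.261 + 185.515 + 183.507 + 182.905) / 5 = 184.576
s = sqrt(sum((x - mean)^2)/(n-1)) = 1.532433
u_A = s / sqrt(n) = 1.532433 / sqrt(5) = 0.68532487
u_B1 = 1.196 / sqrt(3) = 0.69051092
u_B2 = 1.489 / sqrt(2) = 1.052882
u_B3 = 0.288 / sqrt(3) = 0.16627688
uc = sqrt(0.68532487^2 + 0.69051092^2 + 1.052882^2 + 0.16627688^2) = 1.4431507
U = k * uc = 2 * 1.4431507
U = 2.8863

2.8863


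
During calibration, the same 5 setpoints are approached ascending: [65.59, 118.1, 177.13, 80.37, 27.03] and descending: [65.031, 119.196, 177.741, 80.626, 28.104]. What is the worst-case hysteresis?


|65.59 - 65.031| = 0.5590
|118.1 - 119.196| = 1.0960
|177.13 - 177.741| = 0.6110
|80.37 - 80.626| = 0.2560
|27.03 - 28.104| = 1.0740
hysteresis = max(diffs) = 1.0960

1.0960


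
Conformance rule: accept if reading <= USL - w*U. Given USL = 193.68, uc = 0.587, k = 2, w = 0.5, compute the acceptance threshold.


U = k * uc = 2 * 0.587 = 1.174
guard band g = w * U = 0.5 * 1.174 = 0.587
AL = USL - g = 193.68 - 0.587
AL = 193.0930

193.0930


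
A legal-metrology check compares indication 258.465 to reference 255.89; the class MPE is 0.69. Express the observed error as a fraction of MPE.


e = indication - reference = 258.465 - 255.89 = 2.5750
|e| = 2.5750
ratio = |e| / MPE = 2.5750 / 0.69
ratio = 3.7319

3.7319


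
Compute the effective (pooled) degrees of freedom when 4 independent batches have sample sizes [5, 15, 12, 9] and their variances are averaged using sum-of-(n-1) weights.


nu = sum_i (n_i - 1)
nu = ((5 - 1) + (15 - 1) + (12 - 1) + (9 - 1))
nu = 4 + 14 + 11 + 8
nu = 37

37


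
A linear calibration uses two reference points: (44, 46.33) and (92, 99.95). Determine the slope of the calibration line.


slope = (y2 - y1) / (x2 - x1)
= (99.95 - 46.33) / (92 - 44)
= 53.6200 / 48
= 1.1171

1.1171


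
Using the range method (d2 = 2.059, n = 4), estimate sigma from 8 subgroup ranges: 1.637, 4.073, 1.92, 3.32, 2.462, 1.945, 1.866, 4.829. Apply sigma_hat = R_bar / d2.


R_bar = (1.637 + 4.073 + 1.92 + 3.32 + 2.462 + 1.945 + 1.866 + 4.829) / 8
R_bar = 22.052 / 8 = 2.7565
sigma_hat = R_bar / d2 = 2.7565 / 2.059 = 1.3388

1.3388


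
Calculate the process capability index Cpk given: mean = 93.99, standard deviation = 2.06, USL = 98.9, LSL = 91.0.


Cpu = (USL - mean) / (3*sigma) = (98.9 - 93.99) / (3*2.06) = 0.7945
Cpl = (mean - LSL) / (3*sigma) = (93.99 - 91.0) / (3*2.06) = 0.4838
Cpk = min(Cpu, Cpl) = 0.4838

0.4838


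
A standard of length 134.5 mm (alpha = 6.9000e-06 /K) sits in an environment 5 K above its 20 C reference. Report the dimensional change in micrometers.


dL = L * alpha * dT
= 134.5 * 6.9000e-06 * 5
= 0.0046402 mm
dL_um = 0.0046402 * 1000 = 4.6402 um

4.6402


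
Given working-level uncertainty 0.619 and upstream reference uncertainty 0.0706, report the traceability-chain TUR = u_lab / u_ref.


TUR = u_lab / u_ref
= 0.619 / 0.0706
= 8.7677

8.7677


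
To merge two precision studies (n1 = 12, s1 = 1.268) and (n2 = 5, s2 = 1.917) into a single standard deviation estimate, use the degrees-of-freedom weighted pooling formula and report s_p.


s_p = sqrt(((n1-1)*s1^2 + (n2-1)*s2^2) / (n1+n2-2))
numerator = (12-1)*1.268^2 + (5-1)*1.917^2 = 17.686064 + 14.699556 = 32.38562
denominator = 12 + 5 - 2 = 15
s_p^2 = 32.38562 / 15 = 2.1590413
s_p = sqrt(2.1590413) = 1.4694

1.4694


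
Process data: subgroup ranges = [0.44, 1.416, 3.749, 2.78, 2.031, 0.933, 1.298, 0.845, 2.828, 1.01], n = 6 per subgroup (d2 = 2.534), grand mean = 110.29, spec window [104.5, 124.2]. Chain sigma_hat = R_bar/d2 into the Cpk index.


R_bar = (0.44 + 1.416 + 3.749 + 2.78 + 2.031 + 0.933 + 1.298 + 0.845 + 2.828 + 1.01) / 10 = 1.733
sigma = R_bar / d2 = 1.733 / 2.534 = 0.68389897
Cp = (USL - LSL)/(6*sigma) = (124.2 - 104.5)/(6*0.68389897) = 4.8009
Cpu = (124.2 - 110.29)/(3*0.68389897) = 6.7798
Cpl = (110.29 - 104.5)/(3*0.68389897) = 2.8221
Cpk = min(Cpu, Cpl) = 2.8221

2.8221


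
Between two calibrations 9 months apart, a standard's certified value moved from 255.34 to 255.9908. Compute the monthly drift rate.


rate = (v2 - v1) / months
= (255.9908 - 255.34) / 9
= 0.6508 / 9
= 0.0723

0.0723


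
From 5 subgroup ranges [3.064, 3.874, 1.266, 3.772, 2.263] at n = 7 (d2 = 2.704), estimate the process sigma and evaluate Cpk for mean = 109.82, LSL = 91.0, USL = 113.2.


R_bar = (3.064 + 3.874 + 1.266 + 3.772 + 2.263) / 5 = 2.8478
sigma = R_bar / d2 = 2.8478 / 2.704 = 1.0531805
Cp = (USL - LSL)/(6*sigma) = (113.2 - 91.0)/(6*1.0531805) = 3.5132
Cpu = (113.2 - 109.82)/(3*1.0531805) = 1.0698
Cpl = (109.82 - 91.0)/(3*1.0531805) = 5.9566
Cpk = min(Cpu, Cpl) = 1.0698

1.0698


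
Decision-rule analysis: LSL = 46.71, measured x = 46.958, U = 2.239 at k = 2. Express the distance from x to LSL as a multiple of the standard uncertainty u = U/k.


u = U / k = 2.239 / 2 = 1.1195
margin = |LSL - x| = |46.71 - 46.958| = 0.248
z = margin / u = 0.248 / 1.1195
z = 0.2215

0.2215


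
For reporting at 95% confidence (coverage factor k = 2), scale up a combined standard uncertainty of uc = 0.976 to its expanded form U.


U = k * uc
U = 2 * 0.976
U = 1.9520

1.9520


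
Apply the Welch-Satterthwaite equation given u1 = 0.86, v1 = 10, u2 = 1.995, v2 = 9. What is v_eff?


uc = sqrt(u1^2 + u2^2) = sqrt(0.86^2 + 1.995^2) = 2.1724698
v_eff = uc^4 / (u1^4/v1 + u2^4/v2)
= 2.1724698^4 / (0.86^4/10 + 1.995^4/9)
= 22.27486 / 1.8147674
v_eff = 12.2742

12.2742


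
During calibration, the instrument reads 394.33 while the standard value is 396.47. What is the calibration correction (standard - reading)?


Correction = standard - reading
= 396.47 - 394.33
= 2.1400

2.1400


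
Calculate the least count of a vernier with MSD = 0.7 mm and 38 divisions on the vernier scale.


LC = MSD / n_div
= 0.7 / 38
= 0.0184

0.0184


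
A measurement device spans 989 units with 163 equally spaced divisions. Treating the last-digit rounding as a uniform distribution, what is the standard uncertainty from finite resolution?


resolution = range / divisions
resolution = 989 / 163 = 6.0674847
u_res = resolution / (2*sqrt(3))
u_res = 6.0674847 / 3.4641016
u_res = 1.7515

1.7515


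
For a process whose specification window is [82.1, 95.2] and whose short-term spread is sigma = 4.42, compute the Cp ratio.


Cp = (USL - LSL) / (6 * sigma)
= (95.2 - 82.1) / (6 * 4.42)
= 13.1000 / 26.5200
= 0.4940

0.4940


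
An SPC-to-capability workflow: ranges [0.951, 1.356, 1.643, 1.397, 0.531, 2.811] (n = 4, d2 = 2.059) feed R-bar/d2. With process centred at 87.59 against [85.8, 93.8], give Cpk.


R_bar = (0.951 + 1.356 + 1.643 + 1.397 + 0.531 + 2.811) / 6 = 1.4481667
sigma = R_bar / d2 = 1.4481667 / 2.059 = 0.70333497
Cp = (USL - LSL)/(6*sigma) = (93.8 - 85.8)/(6*0.70333497) = 1.8957
Cpu = (93.8 - 87.59)/(3*0.70333497) = 2.9431
Cpl = (87.59 - 85.8)/(3*0.70333497) = 0.8483
Cpk = min(Cpu, Cpl) = 0.8483

0.8483


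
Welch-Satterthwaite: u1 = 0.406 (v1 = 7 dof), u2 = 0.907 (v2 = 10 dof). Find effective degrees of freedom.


uc = sqrt(u1^2 + u2^2) = sqrt(0.406^2 + 0.907^2) = 0.9937228
v_eff = uc^4 / (u1^4/v1 + u2^4/v2)
= 0.9937228^4 / (0.406^4/7 + 0.907^4/10)
= 0.97512663 / 0.071556696
v_eff = 13.6273

13.6273


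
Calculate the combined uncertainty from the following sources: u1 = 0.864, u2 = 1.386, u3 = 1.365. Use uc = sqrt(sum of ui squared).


uc = sqrt(0.864^2 + 1.386^2 + 1.365^2)
uc = sqrt(4.530717)
uc = 2.1285

2.1285


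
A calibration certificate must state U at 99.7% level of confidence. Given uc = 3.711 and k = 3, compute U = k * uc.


U = k * uc
U = 3 * 3.711
U = 11.1330

11.1330


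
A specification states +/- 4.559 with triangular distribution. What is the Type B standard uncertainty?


u_B = half_width / sqrt(6)
u_B = 4.559 / 2.4494897
u_B = 1.8612

1.8612


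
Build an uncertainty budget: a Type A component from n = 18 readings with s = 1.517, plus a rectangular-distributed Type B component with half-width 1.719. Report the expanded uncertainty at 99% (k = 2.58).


u_A = s / sqrt(n) = 1.517 / sqrt(18) = 0.35756033
u_B = half_width / sqrt(3) = 1.719 / sqrt(3) = 0.99246511
uc = sqrt(u_A^2 + u_B^2) = sqrt(0.35756033^2 + 0.99246511^2) = 1.0549106
U = k * uc = 2.58 * 1.0549106
U = 2.7217

2.7217


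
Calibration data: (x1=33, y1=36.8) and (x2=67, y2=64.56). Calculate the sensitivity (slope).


slope = (y2 - y1) / (x2 - x1)
= (64.56 - 36.8) / (67 - 33)
= 27.7600 / 34
= 0.8165

0.8165


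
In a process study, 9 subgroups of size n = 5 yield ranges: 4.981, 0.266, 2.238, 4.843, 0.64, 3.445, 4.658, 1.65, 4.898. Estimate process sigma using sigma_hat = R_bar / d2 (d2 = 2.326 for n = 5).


R_bar = (4.981 + 0.266 + 2.238 + 4.843 + 0.64 + 3.445 + 4.658 + 1.65 + 4.898) / 9
R_bar = 27.619 / 9 = 3.0687778
sigma_hat = R_bar / d2 = 3.0687778 / 2.326 = 1.3193

1.3193


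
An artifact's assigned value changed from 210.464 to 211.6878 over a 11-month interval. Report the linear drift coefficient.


rate = (v2 - v1) / months
= (211.6878 - 210.464) / 11
= 1.2238 / 11
= 0.1113

0.1113


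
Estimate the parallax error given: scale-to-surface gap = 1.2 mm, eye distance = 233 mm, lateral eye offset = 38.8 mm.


error = h * offset / d
= 1.2 * 38.8 / 233
= 0.1998

0.1998


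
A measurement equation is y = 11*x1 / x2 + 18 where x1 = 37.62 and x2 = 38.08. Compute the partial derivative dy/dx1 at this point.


y = 11*x1 / x2 + 18
dy/dx1 = 11/x2
Evaluate at x2 = 38.08: c1 = 11 / 38.08
c1 = 0.2889

0.2889


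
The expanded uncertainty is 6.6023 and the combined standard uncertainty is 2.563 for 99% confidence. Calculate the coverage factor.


k = U / uc
k = 6.6023 / 2.563
k = 2.576

2.576


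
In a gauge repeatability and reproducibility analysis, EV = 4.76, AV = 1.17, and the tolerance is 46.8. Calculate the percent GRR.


GRR = sqrt(EV^2 + AV^2) = sqrt(4.76^2 + 1.17^2) = 4.9016834
%GRR = GRR / tol * 100 = 4.9016834 / 46.8 * 100
%GRR = 10.4737

10.4737


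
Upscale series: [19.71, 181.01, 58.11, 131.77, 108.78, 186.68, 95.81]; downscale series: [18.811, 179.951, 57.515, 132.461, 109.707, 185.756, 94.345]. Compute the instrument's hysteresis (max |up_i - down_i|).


|19.71 - 18.811| = 0.8990
|181.01 - 179.951| = 1.0590
|58.11 - 57.515| = 0.5950
|131.77 - 132.461| = 0.6910
|108.78 - 109.707| = 0.9270
|186.68 - 185.756| = 0.9240
|95.81 - 94.345| = 1.4650
hysteresis = max(diffs) = 1.4650

1.4650


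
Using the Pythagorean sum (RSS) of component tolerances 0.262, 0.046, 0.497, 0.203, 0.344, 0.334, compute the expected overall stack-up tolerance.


RSS = sqrt(0.262^2 + 0.046^2 + 0.497^2 + 0.203^2 + 0.344^2 + 0.334^2)
= sqrt(0.58887)
= 0.7674

0.7674


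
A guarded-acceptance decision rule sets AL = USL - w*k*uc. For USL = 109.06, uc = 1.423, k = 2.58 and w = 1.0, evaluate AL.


U = k * uc = 2.58 * 1.423 = 3.67134
guard band g = w * U = 1.0 * 3.67134 = 3.67134
AL = USL - g = 109.06 - 3.67134
AL = 105.3887

105.3887


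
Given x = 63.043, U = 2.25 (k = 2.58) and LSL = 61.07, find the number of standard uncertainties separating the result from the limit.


u = U / k = 2.25 / 2.58 = 0.87209302
margin = |LSL - x| = |61.07 - 63.043| = 1.973
z = margin / u = 1.973 / 0.87209302
z = 2.2624

2.2624


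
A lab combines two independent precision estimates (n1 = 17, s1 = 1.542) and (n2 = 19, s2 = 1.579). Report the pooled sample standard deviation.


s_p = sqrt(((n1-1)*s1^2 + (n2-1)*s2^2) / (n1+n2-2))
numerator = (17-1)*1.542^2 + (19-1)*1.579^2 = 38.044224 + 44.878338 = 82.922562
denominator = 17 + 19 - 2 = 34
s_p^2 = 82.922562 / 34 = 2.4388989
s_p = sqrt(2.4388989) = 1.5617

1.5617


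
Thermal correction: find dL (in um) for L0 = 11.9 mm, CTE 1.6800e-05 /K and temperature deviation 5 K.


dL = L * alpha * dT
= 11.9 * 1.6800e-05 * 5
= 9.9960000e-04 mm
dL_um = 9.9960000e-04 * 1000 = 0.9996 um

0.9996


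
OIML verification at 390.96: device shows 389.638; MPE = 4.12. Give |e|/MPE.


e = indication - reference = 389.638 - 390.96 = -1.3220
|e| = 1.3220
ratio = |e| / MPE = 1.3220 / 4.12
ratio = 0.3209

0.3209


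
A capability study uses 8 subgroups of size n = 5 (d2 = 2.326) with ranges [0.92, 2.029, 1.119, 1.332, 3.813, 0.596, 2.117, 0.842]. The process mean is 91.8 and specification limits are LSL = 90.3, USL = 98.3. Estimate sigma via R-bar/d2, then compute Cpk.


R_bar = (0.92 + 2.029 + 1.119 + 1.332 + 3.813 + 0.596 + 2.117 + 0.842) / 8 = 1.596
sigma = R_bar / d2 = 1.596 / 2.326 = 0.68615649
Cp = (USL - LSL)/(6*sigma) = (98.3 - 90.3)/(6*0.68615649) = 1.9432
Cpu = (98.3 - 91.8)/(3*0.68615649) = 3.1577
Cpl = (91.8 - 90.3)/(3*0.68615649) = 0.7287
Cpk = min(Cpu, Cpl) = 0.7287

0.7287


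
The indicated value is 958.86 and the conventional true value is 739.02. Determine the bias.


Systematic error = measured - true
= 958.86 - 739.02
= 219.8400

219.8400


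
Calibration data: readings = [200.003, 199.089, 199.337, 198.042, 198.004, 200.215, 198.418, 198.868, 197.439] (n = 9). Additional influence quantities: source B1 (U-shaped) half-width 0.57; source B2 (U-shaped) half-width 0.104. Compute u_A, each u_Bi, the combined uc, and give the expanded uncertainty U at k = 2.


mean = (200.003 + 199.089 + 199.337 + 198.042 + 198.004 + 200.215 + 198.418 + 198.868 + 197.439) / 9 = 198.8238889
s = sqrt(sum((x - mean)^2)/(n-1)) = 0.93723242
u_A = s / sqrt(n) = 0.93723242 / sqrt(9) = 0.31241081
u_B1 = 0.57 / sqrt(2) = 0.40305087
u_B2 = 0.104 / sqrt(2) = 0.073539105
uc = sqrt(0.31241081^2 + 0.40305087^2 + 0.073539105^2) = 0.51522667
U = k * uc = 2 * 0.51522667
U = 1.0305

1.0305


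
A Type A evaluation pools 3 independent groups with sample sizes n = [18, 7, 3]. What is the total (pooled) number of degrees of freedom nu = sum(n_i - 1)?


nu = sum_i (n_i - 1)
nu = ((18 - 1) + (7 - 1) + (3 - 1))
nu = 17 + 6 + 2
nu = 25

25


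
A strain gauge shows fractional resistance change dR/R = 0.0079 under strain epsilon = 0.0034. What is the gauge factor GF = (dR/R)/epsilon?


GF = (dR/R) / epsilon
= 0.0079 / 0.0034
= 2.3235

2.3235


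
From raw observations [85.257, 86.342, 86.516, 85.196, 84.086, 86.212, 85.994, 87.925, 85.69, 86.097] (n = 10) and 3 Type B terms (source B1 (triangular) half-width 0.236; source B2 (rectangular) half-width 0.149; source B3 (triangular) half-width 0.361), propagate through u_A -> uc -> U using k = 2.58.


mean = (85.257 + 86.342 + 86.516 + 85.196 + 84.086 + 86.212 + 85.994 + 87.925 + 85.69 + 86.097) / 10 = 85.9315
s = sqrt(sum((x - mean)^2)/(n-1)) = 1.0030106
u_A = s / sqrt(n) = 1.0030106 / sqrt(10) = 0.3171798
u_B1 = 0.236 / sqrt(6) = 0.096346597
u_B2 = 0.149 / sqrt(3) = 0.08602519
u_B3 = 0.361 / sqrt(6) = 0.14737763
uc = sqrt(0.3171798^2 + 0.096346597^2 + 0.08602519^2 + 0.14737763^2) = 0.37283534
U = k * uc = 2.58 * 0.37283534
U = 0.9619

0.9619


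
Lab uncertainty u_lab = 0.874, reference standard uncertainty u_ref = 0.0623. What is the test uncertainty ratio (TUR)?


TUR = u_lab / u_ref
= 0.874 / 0.0623
= 14.0289

14.0289


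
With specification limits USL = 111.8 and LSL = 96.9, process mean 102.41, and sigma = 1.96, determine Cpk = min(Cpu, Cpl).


Cpu = (USL - mean) / (3*sigma) = (111.8 - 102.41) / (3*1.96) = 1.5969
Cpl = (mean - LSL) / (3*sigma) = (102.41 - 96.9) / (3*1.96) = 0.9371
Cpk = min(Cpu, Cpl) = 0.9371

0.9371
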